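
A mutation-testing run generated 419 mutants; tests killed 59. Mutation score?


Mutation score = killed / total * 100
Mutation score = 59 / 419 * 100
Mutation score = 14.08%

14.08%


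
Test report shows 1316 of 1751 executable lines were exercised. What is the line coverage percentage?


Coverage = covered / total * 100
Coverage = 1316 / 1751 * 100
Coverage = 75.16%

75.16%


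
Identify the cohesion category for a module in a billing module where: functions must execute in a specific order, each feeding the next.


Reasoning: Output of one is input to next
Type: Sequential cohesion

Sequential cohesion


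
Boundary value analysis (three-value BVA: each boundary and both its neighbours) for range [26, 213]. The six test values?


Range: [26, 213]
Boundaries: just below min, min, min+1, max-1, max, just above max
Values: [25, 26, 27, 212, 213, 214]

[25, 26, 27, 212, 213, 214]


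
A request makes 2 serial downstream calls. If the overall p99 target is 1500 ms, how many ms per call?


Formula: per_stage = total_budget / stages
per_stage = 1500 / 2
per_stage = 750.0 ms

750.0 ms


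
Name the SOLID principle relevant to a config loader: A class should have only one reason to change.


This describes the Single Responsibility Principle (SRP)

Single Responsibility Principle (SRP)


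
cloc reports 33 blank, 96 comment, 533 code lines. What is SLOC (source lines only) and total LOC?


Total LOC = blank + comment + code
Total LOC = 33 + 96 + 533 = 662
SLOC (source only) = code = 533

Total LOC: 662, SLOC: 533


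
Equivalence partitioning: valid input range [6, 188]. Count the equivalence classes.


Valid range: [6, 188]
Class 1: x < 6 — invalid
Class 2: 6 ≤ x ≤ 188 — valid
Class 3: x > 188 — invalid
Total equivalence classes: 3

3 equivalence classes


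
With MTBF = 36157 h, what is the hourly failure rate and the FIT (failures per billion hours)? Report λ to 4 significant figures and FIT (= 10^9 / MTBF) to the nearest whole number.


Formula: λ = 1 / MTBF; FIT = λ × 1e9 = 1e9 / MTBF
λ = 1 / 36157 ≈ 2.766e-05 failures/hour
FIT = 1e9 / 36157 ≈ 27657 failures per 1e9 hours (nearest whole number)

λ = 2.766e-05 /h, FIT = 27657


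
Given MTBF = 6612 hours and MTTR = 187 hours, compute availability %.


Availability = MTBF / (MTBF + MTTR)
Availability = 6612 / (6612 + 187)
Availability = 6612 / 6799
Availability = 97.2496%

97.2496%


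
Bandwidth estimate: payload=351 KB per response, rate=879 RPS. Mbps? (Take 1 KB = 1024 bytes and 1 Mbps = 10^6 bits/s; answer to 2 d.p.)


Formula: Mbps = payload_bytes * RPS * 8 / 1e6
Payload per request = 351 KB = 351 * 1024 = 359424 bytes
Total bytes/sec = 359424 * 879 = 315933696
Total bits/sec = 315933696 * 8 = 2527469568
Mbps = 2527469568 / 1e6 = 2527.47

2527.47 Mbps


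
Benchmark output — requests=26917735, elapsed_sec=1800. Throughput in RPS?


Formula: throughput = requests / seconds
throughput = 26917735 / 1800
throughput = 14954.3 requests/second

14954.3 requests/second


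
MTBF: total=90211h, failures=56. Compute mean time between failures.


Formula: MTBF = Total operating time / Number of failures
MTBF = 90211 / 56
MTBF = 1610.91 hours

1610.91 hours


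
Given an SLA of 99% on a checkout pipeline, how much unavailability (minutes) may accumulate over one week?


Formula: allowed downtime = period * (100 - SLA) / 100
Period (week) = 10080 minutes
Unavailability fraction = (100 - 99.0) / 100
Allowed downtime = 10080 * (100 - 99.0) / 100
Allowed downtime = 100.8 minutes

100.8 minutes


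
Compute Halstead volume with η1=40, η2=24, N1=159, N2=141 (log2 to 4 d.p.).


Formula: V = N * log2(η), where N = N1 + N2 and η = η1 + η2
η = 40 + 24 = 64
N = 159 + 141 = 300
log2(64) ≈ 6.0000
V = 300 * 6.0000 = 1800.00

1800.00


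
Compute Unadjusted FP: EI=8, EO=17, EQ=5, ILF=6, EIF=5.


UFP = EI*4 + EO*5 + EQ*4 + ILF*10 + EIF*7
UFP = 8*4 + 17*5 + 5*4 + 6*10 + 5*7
UFP = 32 + 85 + 20 + 60 + 35
UFP = 232

232


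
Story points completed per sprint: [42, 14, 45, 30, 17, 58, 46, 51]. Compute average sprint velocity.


Formula: Avg velocity = Total points / Number of sprints
Points: [42, 14, 45, 30, 17, 58, 46, 51]
Sum = 42 + 14 + 45 + 30 + 17 + 58 + 46 + 51 = 303
Avg velocity = 303 / 8 = 37.88 points/sprint

37.88 points/sprint


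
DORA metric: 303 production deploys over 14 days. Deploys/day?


Formula: deployments per day = releases / days
= 303 / 14
= 21.643 deploys/day
(equivalently, 151.5 deploys/week)

21.643 deploys/day


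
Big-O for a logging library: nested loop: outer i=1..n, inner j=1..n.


Reasoning: n iterations times n iterations
Complexity: O(n^2)

O(n^2)


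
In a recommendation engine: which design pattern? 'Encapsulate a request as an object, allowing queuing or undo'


This matches the Command pattern

Command


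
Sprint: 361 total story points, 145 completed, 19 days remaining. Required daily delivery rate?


Formula: Required rate = Remaining points / Days left
Remaining = 361 - 145 = 216 points
Required rate = 216 / 19 = 11.37 points/day

11.37 points/day


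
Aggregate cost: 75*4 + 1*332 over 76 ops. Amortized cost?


Formula: Amortized cost = Total cost / Operations
Total cost = (75 * 4) + (1 * 332)
Total cost = 300 + 332 = 632
Amortized = 632 / 76 = 8.3158

8.3158


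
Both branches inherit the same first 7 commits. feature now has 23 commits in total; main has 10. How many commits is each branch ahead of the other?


Common ancestor: commit #7
feature commits after divergence: 23 - 7 = 16
main commits after divergence: 10 - 7 = 3
feature is 16 commits ahead of main
main is 3 commits ahead of feature

feature ahead: 16, main ahead: 3


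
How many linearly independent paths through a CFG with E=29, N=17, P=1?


Formula: V(G) = E - N + 2P
V(G) = 29 - 17 + 2*1
V(G) = 12 + 2
V(G) = 14

14


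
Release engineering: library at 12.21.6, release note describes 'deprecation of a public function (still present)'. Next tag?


Current: 12.21.6
Change category: 'deprecation of a public function (still present)' → minor bump
SemVer rule: minor bump → increment MINOR, reset PATCH to 0 (MAJOR unchanged)
New: 12.22.0

12.22.0


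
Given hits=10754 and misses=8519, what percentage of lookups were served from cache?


Formula: hit rate = hits / (hits + misses) * 100
hit rate = 10754 / (10754 + 8519) * 100
hit rate = 10754 / 19273 * 100
hit rate = 55.8%

55.8%


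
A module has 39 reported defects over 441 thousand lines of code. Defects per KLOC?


Defect density = defects / KLOC
Defect density = 39 / 441
Defect density = 0.088 defects/KLOC

0.088 defects/KLOC


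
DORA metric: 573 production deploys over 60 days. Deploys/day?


Formula: deployments per day = releases / days
= 573 / 60
= 9.55 deploys/day
(equivalently, 66.85 deploys/week)

9.55 deploys/day


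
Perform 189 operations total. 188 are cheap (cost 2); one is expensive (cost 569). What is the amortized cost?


Formula: Amortized cost = Total cost / Operations
Total cost = (188 * 2) + (1 * 569)
Total cost = 376 + 569 = 945
Amortized = 945 / 189 = 5.0

5.0


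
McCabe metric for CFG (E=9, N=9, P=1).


Formula: V(G) = E - N + 2P
V(G) = 9 - 9 + 2*1
V(G) = 0 + 2
V(G) = 2

2


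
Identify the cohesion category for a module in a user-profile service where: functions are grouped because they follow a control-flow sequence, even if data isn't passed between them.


Reasoning: Grouped by order of execution within a routine, not by data flow
Type: Procedural cohesion

Procedural cohesion


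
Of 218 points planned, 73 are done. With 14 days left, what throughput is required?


Formula: Required rate = Remaining points / Days left
Remaining = 218 - 73 = 145 points
Required rate = 145 / 14 = 10.36 points/day

10.36 points/day


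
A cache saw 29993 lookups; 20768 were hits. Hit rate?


Formula: hit rate = hits / (hits + misses) * 100
hit rate = 20768 / (20768 + 9225) * 100
hit rate = 20768 / 29993 * 100
hit rate = 69.24%

69.24%


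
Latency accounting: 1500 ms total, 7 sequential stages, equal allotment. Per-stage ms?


Formula: per_stage = total_budget / stages
per_stage = 1500 / 7
per_stage = 214.29 ms

214.29 ms


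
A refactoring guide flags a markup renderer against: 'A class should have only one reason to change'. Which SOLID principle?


This describes the Single Responsibility Principle (SRP)

Single Responsibility Principle (SRP)


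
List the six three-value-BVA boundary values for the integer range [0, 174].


Range: [0, 174]
Boundaries: just below min, min, min+1, max-1, max, just above max
Values: [-1, 0, 1, 173, 174, 175]

[-1, 0, 1, 173, 174, 175]


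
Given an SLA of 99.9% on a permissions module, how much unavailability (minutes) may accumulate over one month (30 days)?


Formula: allowed downtime = period * (100 - SLA) / 100
Period (month (30 days)) = 43200 minutes
Unavailability fraction = (100 - 99.9) / 100
Allowed downtime = 43200 * (100 - 99.9) / 100
Allowed downtime = 43.2 minutes

43.2 minutes


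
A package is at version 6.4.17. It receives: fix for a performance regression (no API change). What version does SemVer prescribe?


Current: 6.4.17
Change category: 'fix for a performance regression (no API change)' → patch bump
SemVer rule: patch bump → increment PATCH (MAJOR and MINOR unchanged)
New: 6.4.18

6.4.18


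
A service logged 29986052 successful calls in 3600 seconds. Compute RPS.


Formula: throughput = requests / seconds
throughput = 29986052 / 3600
throughput = 8329.46 requests/second

8329.46 requests/second


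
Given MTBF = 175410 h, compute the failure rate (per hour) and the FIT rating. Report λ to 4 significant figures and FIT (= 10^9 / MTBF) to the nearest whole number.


Formula: λ = 1 / MTBF; FIT = λ × 1e9 = 1e9 / MTBF
λ = 1 / 175410 ≈ 5.701e-06 failures/hour
FIT = 1e9 / 175410 ≈ 5701 failures per 1e9 hours (nearest whole number)

λ = 5.701e-06 /h, FIT = 5701


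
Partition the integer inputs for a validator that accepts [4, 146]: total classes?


Valid range: [4, 146]
Class 1: x < 4 — invalid
Class 2: 4 ≤ x ≤ 146 — valid
Class 3: x > 146 — invalid
Total equivalence classes: 3

3 equivalence classes


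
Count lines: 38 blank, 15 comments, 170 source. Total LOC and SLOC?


Total LOC = blank + comment + code
Total LOC = 38 + 15 + 170 = 223
SLOC (source only) = code = 170

Total LOC: 223, SLOC: 170


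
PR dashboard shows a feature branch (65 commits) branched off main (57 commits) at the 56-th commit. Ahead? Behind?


Common ancestor: commit #56
feature commits after divergence: 65 - 56 = 9
main commits after divergence: 57 - 56 = 1
feature is 9 commits ahead of main
main is 1 commits ahead of feature

feature ahead: 9, main ahead: 1


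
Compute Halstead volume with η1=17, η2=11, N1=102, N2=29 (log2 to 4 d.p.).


Formula: V = N * log2(η), where N = N1 + N2 and η = η1 + η2
η = 17 + 11 = 28
N = 102 + 29 = 131
log2(28) ≈ 4.8074
V = 131 * 4.8074 = 629.77

629.77


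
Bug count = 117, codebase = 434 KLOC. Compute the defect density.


Defect density = defects / KLOC
Defect density = 117 / 434
Defect density = 0.27 defects/KLOC

0.27 defects/KLOC


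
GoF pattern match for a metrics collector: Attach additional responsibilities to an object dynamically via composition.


This matches the Decorator pattern

Decorator


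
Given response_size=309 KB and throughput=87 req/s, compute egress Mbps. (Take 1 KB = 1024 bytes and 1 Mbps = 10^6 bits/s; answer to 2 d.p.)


Formula: Mbps = payload_bytes * RPS * 8 / 1e6
Payload per request = 309 KB = 309 * 1024 = 316416 bytes
Total bytes/sec = 316416 * 87 = 27528192
Total bits/sec = 27528192 * 8 = 220225536
Mbps = 220225536 / 1e6 = 220.23

220.23 Mbps


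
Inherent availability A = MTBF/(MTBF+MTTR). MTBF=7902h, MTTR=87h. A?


Availability = MTBF / (MTBF + MTTR)
Availability = 7902 / (7902 + 87)
Availability = 7902 / 7989
Availability = 98.911%

98.911%


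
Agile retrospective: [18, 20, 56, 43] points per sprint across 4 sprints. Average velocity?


Formula: Avg velocity = Total points / Number of sprints
Points: [18, 20, 56, 43]
Sum = 18 + 20 + 56 + 43 = 137
Avg velocity = 137 / 4 = 34.25 points/sprint

34.25 points/sprint


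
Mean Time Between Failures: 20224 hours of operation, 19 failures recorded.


Formula: MTBF = Total operating time / Number of failures
MTBF = 20224 / 19
MTBF = 1064.42 hours

1064.42 hours


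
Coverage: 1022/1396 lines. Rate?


Coverage = covered / total * 100
Coverage = 1022 / 1396 * 100
Coverage = 73.21%

73.21%


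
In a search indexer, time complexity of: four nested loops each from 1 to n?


Reasoning: four levels of nesting
Complexity: O(n^4)

O(n^4)


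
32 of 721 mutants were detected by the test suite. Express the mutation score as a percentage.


Mutation score = killed / total * 100
Mutation score = 32 / 721 * 100
Mutation score = 4.44%

4.44%


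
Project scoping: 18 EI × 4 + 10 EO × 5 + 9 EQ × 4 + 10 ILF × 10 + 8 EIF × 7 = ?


UFP = EI*4 + EO*5 + EQ*4 + ILF*10 + EIF*7
UFP = 18*4 + 10*5 + 9*4 + 10*10 + 8*7
UFP = 72 + 50 + 36 + 100 + 56
UFP = 314

314


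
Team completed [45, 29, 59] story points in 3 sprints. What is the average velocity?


Formula: Avg velocity = Total points / Number of sprints
Points: [45, 29, 59]
Sum = 45 + 29 + 59 = 133
Avg velocity = 133 / 3 = 44.33 points/sprint

44.33 points/sprint


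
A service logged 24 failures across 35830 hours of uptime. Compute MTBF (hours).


Formula: MTBF = Total operating time / Number of failures
MTBF = 35830 / 24
MTBF = 1492.92 hours

1492.92 hours


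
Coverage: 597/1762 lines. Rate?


Coverage = covered / total * 100
Coverage = 597 / 1762 * 100
Coverage = 33.88%

33.88%


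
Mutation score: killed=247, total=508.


Mutation score = killed / total * 100
Mutation score = 247 / 508 * 100
Mutation score = 48.62%

48.62%


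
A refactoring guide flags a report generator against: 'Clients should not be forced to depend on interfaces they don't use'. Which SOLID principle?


This describes the Interface Segregation Principle (ISP)

Interface Segregation Principle (ISP)


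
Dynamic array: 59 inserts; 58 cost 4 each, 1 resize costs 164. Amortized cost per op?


Formula: Amortized cost = Total cost / Operations
Total cost = (58 * 4) + (1 * 164)
Total cost = 232 + 164 = 396
Amortized = 396 / 59 = 6.7119

6.7119


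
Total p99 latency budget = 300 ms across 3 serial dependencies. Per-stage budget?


Formula: per_stage = total_budget / stages
per_stage = 300 / 3
per_stage = 100.0 ms

100.0 ms


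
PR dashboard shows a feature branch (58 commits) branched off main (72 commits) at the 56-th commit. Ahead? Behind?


Common ancestor: commit #56
feature commits after divergence: 58 - 56 = 2
main commits after divergence: 72 - 56 = 16
feature is 2 commits ahead of main
main is 16 commits ahead of feature

feature ahead: 2, main ahead: 16


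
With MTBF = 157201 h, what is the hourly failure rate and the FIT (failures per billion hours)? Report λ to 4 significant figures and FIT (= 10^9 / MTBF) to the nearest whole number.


Formula: λ = 1 / MTBF; FIT = λ × 1e9 = 1e9 / MTBF
λ = 1 / 157201 ≈ 6.361e-06 failures/hour
FIT = 1e9 / 157201 ≈ 6361 failures per 1e9 hours (nearest whole number)

λ = 6.361e-06 /h, FIT = 6361


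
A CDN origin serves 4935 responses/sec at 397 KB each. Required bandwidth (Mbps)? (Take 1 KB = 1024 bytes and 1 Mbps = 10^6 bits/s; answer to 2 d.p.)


Formula: Mbps = payload_bytes * RPS * 8 / 1e6
Payload per request = 397 KB = 397 * 1024 = 406528 bytes
Total bytes/sec = 406528 * 4935 = 2006215680
Total bits/sec = 2006215680 * 8 = 16049725440
Mbps = 16049725440 / 1e6 = 16049.73

16049.73 Mbps


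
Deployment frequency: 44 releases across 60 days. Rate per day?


Formula: deployments per day = releases / days
= 44 / 60
= 0.733 deploys/day
(equivalently, 5.13 deploys/week)

0.733 deploys/day


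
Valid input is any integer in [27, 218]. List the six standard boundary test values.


Range: [27, 218]
Boundaries: just below min, min, min+1, max-1, max, just above max
Values: [26, 27, 28, 217, 218, 219]

[26, 27, 28, 217, 218, 219]


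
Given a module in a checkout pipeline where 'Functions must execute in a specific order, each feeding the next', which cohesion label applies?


Reasoning: Output of one is input to next
Type: Sequential cohesion

Sequential cohesion


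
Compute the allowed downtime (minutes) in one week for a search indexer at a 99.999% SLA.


Formula: allowed downtime = period * (100 - SLA) / 100
Period (week) = 10080 minutes
Unavailability fraction = (100 - 99.999) / 100
Allowed downtime = 10080 * (100 - 99.999) / 100
Allowed downtime = 0.1008 minutes

0.1008 minutes


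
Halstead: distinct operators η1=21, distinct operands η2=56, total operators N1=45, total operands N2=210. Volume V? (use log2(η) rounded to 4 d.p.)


Formula: V = N * log2(η), where N = N1 + N2 and η = η1 + η2
η = 21 + 56 = 77
N = 45 + 210 = 255
log2(77) ≈ 6.2668
V = 255 * 6.2668 = 1598.03

1598.03


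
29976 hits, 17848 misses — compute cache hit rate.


Formula: hit rate = hits / (hits + misses) * 100
hit rate = 29976 / (29976 + 17848) * 100
hit rate = 29976 / 47824 * 100
hit rate = 62.68%

62.68%


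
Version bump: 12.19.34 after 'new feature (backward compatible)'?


Current: 12.19.34
Change category: 'new feature (backward compatible)' → minor bump
SemVer rule: minor bump → increment MINOR, reset PATCH to 0 (MAJOR unchanged)
New: 12.20.0

12.20.0


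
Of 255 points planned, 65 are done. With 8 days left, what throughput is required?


Formula: Required rate = Remaining points / Days left
Remaining = 255 - 65 = 190 points
Required rate = 190 / 8 = 23.75 points/day

23.75 points/day


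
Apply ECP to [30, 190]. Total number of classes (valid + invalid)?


Valid range: [30, 190]
Class 1: x < 30 — invalid
Class 2: 30 ≤ x ≤ 190 — valid
Class 3: x > 190 — invalid
Total equivalence classes: 3

3 equivalence classes


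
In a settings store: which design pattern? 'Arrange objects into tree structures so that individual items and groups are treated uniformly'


This matches the Composite pattern

Composite


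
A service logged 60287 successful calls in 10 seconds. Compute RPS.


Formula: throughput = requests / seconds
throughput = 60287 / 10
throughput = 6028.7 requests/second

6028.7 requests/second


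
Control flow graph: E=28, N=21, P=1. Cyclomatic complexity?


Formula: V(G) = E - N + 2P
V(G) = 28 - 21 + 2*1
V(G) = 7 + 2
V(G) = 9

9


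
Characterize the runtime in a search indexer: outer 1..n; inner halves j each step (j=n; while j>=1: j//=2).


Reasoning: n times log n
Complexity: O(n log n)

O(n log n)


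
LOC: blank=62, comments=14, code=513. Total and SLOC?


Total LOC = blank + comment + code
Total LOC = 62 + 14 + 513 = 589
SLOC (source only) = code = 513

Total LOC: 589, SLOC: 513


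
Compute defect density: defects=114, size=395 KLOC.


Defect density = defects / KLOC
Defect density = 114 / 395
Defect density = 0.289 defects/KLOC

0.289 defects/KLOC


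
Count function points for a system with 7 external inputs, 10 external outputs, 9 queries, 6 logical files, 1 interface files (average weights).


UFP = EI*4 + EO*5 + EQ*4 + ILF*10 + EIF*7
UFP = 7*4 + 10*5 + 9*4 + 6*10 + 1*7
UFP = 28 + 50 + 36 + 60 + 7
UFP = 181

181


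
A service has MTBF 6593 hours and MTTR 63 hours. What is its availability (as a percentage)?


Availability = MTBF / (MTBF + MTTR)
Availability = 6593 / (6593 + 63)
Availability = 6593 / 6656
Availability = 99.0535%

99.0535%


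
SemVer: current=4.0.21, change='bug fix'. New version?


Current: 4.0.21
Change category: 'bug fix' → patch bump
SemVer rule: patch bump → increment PATCH (MAJOR and MINOR unchanged)
New: 4.0.22

4.0.22


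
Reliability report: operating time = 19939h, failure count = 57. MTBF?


Formula: MTBF = Total operating time / Number of failures
MTBF = 19939 / 57
MTBF = 349.81 hours

349.81 hours


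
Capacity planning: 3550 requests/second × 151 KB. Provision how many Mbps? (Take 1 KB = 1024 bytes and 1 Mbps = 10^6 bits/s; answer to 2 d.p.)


Formula: Mbps = payload_bytes * RPS * 8 / 1e6
Payload per request = 151 KB = 151 * 1024 = 154624 bytes
Total bytes/sec = 154624 * 3550 = 548915200
Total bits/sec = 548915200 * 8 = 4391321600
Mbps = 4391321600 / 1e6 = 4391.32

4391.32 Mbps


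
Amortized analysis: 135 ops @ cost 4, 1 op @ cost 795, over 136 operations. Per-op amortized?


Formula: Amortized cost = Total cost / Operations
Total cost = (135 * 4) + (1 * 795)
Total cost = 540 + 795 = 1335
Amortized = 1335 / 136 = 9.8162

9.8162


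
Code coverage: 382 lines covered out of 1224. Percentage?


Coverage = covered / total * 100
Coverage = 382 / 1224 * 100
Coverage = 31.21%

31.21%


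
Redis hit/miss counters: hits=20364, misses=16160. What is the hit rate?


Formula: hit rate = hits / (hits + misses) * 100
hit rate = 20364 / (20364 + 16160) * 100
hit rate = 20364 / 36524 * 100
hit rate = 55.76%

55.76%


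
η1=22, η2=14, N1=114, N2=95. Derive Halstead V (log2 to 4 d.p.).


Formula: V = N * log2(η), where N = N1 + N2 and η = η1 + η2
η = 22 + 14 = 36
N = 114 + 95 = 209
log2(36) ≈ 5.1699
V = 209 * 5.1699 = 1080.51

1080.51


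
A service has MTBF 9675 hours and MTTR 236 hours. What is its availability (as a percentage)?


Availability = MTBF / (MTBF + MTTR)
Availability = 9675 / (9675 + 236)
Availability = 9675 / 9911
Availability = 97.6188%

97.6188%


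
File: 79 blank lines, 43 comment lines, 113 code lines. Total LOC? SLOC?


Total LOC = blank + comment + code
Total LOC = 79 + 43 + 113 = 235
SLOC (source only) = code = 113

Total LOC: 235, SLOC: 113


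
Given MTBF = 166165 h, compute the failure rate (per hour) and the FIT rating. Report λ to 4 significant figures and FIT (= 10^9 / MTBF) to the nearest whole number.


Formula: λ = 1 / MTBF; FIT = λ × 1e9 = 1e9 / MTBF
λ = 1 / 166165 ≈ 6.018e-06 failures/hour
FIT = 1e9 / 166165 ≈ 6018 failures per 1e9 hours (nearest whole number)

λ = 6.018e-06 /h, FIT = 6018


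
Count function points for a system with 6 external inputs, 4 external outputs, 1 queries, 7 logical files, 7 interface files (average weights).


UFP = EI*4 + EO*5 + EQ*4 + ILF*10 + EIF*7
UFP = 6*4 + 4*5 + 1*4 + 7*10 + 7*7
UFP = 24 + 20 + 4 + 70 + 49
UFP = 167

167


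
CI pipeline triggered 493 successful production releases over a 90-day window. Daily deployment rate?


Formula: deployments per day = releases / days
= 493 / 90
= 5.478 deploys/day
(equivalently, 38.34 deploys/week)

5.478 deploys/day


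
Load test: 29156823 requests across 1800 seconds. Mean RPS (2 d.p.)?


Formula: throughput = requests / seconds
throughput = 29156823 / 1800
throughput = 16198.24 requests/second

16198.24 requests/second


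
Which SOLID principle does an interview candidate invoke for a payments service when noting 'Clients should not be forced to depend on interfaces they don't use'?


This describes the Interface Segregation Principle (ISP)

Interface Segregation Principle (ISP)


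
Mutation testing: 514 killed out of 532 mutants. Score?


Mutation score = killed / total * 100
Mutation score = 514 / 532 * 100
Mutation score = 96.62%

96.62%


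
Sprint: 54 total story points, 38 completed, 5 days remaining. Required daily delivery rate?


Formula: Required rate = Remaining points / Days left
Remaining = 54 - 38 = 16 points
Required rate = 16 / 5 = 3.2 points/day

3.2 points/day


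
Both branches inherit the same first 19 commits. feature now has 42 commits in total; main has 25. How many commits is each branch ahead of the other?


Common ancestor: commit #19
feature commits after divergence: 42 - 19 = 23
main commits after divergence: 25 - 19 = 6
feature is 23 commits ahead of main
main is 6 commits ahead of feature

feature ahead: 23, main ahead: 6


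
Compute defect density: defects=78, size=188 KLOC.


Defect density = defects / KLOC
Defect density = 78 / 188
Defect density = 0.415 defects/KLOC

0.415 defects/KLOC


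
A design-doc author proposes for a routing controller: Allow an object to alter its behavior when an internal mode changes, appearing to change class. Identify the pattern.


This matches the State pattern

State


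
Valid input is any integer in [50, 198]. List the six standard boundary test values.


Range: [50, 198]
Boundaries: just below min, min, min+1, max-1, max, just above max
Values: [49, 50, 51, 197, 198, 199]

[49, 50, 51, 197, 198, 199]


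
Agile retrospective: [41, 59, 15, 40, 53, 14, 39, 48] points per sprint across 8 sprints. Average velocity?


Formula: Avg velocity = Total points / Number of sprints
Points: [41, 59, 15, 40, 53, 14, 39, 48]
Sum = 41 + 59 + 15 + 40 + 53 + 14 + 39 + 48 = 309
Avg velocity = 309 / 8 = 38.63 points/sprint

38.63 points/sprint


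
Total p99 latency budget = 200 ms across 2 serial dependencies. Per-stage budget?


Formula: per_stage = total_budget / stages
per_stage = 200 / 2
per_stage = 100.0 ms

100.0 ms


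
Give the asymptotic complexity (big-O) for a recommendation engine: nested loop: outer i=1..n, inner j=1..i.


Reasoning: triangle: n(n+1)/2 ~ n^2/2
Complexity: O(n^2)

O(n^2)


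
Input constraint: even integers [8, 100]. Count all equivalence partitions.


Constraint: even integers in [8, 100]
Class 1: x < 8 — out-of-range invalid
Class 2: x in [8,100] but odd — wrong type invalid
Class 3: x in [8,100] and even — valid
Class 4: x > 100 — out-of-range invalid
Total equivalence classes: 4

4 equivalence classes


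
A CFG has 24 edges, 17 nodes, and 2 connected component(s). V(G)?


Formula: V(G) = E - N + 2P
V(G) = 24 - 17 + 2*2
V(G) = 7 + 4
V(G) = 11

11


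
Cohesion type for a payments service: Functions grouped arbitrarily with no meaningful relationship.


Reasoning: Worst: random grouping
Type: Coincidental cohesion

Coincidental cohesion


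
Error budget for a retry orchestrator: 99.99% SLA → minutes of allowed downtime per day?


Formula: allowed downtime = period * (100 - SLA) / 100
Period (day) = 1440 minutes
Unavailability fraction = (100 - 99.99) / 100
Allowed downtime = 1440 * (100 - 99.99) / 100
Allowed downtime = 0.144 minutes

0.144 minutes


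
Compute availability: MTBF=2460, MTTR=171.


Availability = MTBF / (MTBF + MTTR)
Availability = 2460 / (2460 + 171)
Availability = 2460 / 2631
Availability = 93.5006%

93.5006%


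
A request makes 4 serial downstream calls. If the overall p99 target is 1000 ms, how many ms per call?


Formula: per_stage = total_budget / stages
per_stage = 1000 / 4
per_stage = 250.0 ms

250.0 ms


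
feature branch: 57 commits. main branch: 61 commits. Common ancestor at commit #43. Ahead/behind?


Common ancestor: commit #43
feature commits after divergence: 57 - 43 = 14
main commits after divergence: 61 - 43 = 18
feature is 14 commits ahead of main
main is 18 commits ahead of feature

feature ahead: 14, main ahead: 18


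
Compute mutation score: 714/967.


Mutation score = killed / total * 100
Mutation score = 714 / 967 * 100
Mutation score = 73.84%

73.84%


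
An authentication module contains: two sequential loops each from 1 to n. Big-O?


Reasoning: sequential dominates: O(n) + O(n) = O(n)
Complexity: O(n)

O(n)


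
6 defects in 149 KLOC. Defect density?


Defect density = defects / KLOC
Defect density = 6 / 149
Defect density = 0.04 defects/KLOC

0.04 defects/KLOC


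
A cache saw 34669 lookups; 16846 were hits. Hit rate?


Formula: hit rate = hits / (hits + misses) * 100
hit rate = 16846 / (16846 + 17823) * 100
hit rate = 16846 / 34669 * 100
hit rate = 48.59%

48.59%


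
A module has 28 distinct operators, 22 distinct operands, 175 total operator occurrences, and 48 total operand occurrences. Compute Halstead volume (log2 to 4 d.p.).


Formula: V = N * log2(η), where N = N1 + N2 and η = η1 + η2
η = 28 + 22 = 50
N = 175 + 48 = 223
log2(50) ≈ 5.6439
V = 223 * 5.6439 = 1258.59

1258.59


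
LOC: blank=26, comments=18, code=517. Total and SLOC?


Total LOC = blank + comment + code
Total LOC = 26 + 18 + 517 = 561
SLOC (source only) = code = 517

Total LOC: 561, SLOC: 517


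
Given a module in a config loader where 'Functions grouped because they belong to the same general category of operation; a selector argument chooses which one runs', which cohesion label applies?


Reasoning: Grouped by category of activity, not by data or sequence
Type: Logical cohesion

Logical cohesion


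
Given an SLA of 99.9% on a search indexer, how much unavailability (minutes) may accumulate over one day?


Formula: allowed downtime = period * (100 - SLA) / 100
Period (day) = 1440 minutes
Unavailability fraction = (100 - 99.9) / 100
Allowed downtime = 1440 * (100 - 99.9) / 100
Allowed downtime = 1.44 minutes

1.44 minutes


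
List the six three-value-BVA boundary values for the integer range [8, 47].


Range: [8, 47]
Boundaries: just below min, min, min+1, max-1, max, just above max
Values: [7, 8, 9, 46, 47, 48]

[7, 8, 9, 46, 47, 48]


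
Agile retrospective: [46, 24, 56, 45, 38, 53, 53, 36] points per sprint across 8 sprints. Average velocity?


Formula: Avg velocity = Total points / Number of sprints
Points: [46, 24, 56, 45, 38, 53, 53, 36]
Sum = 46 + 24 + 56 + 45 + 38 + 53 + 53 + 36 = 351
Avg velocity = 351 / 8 = 43.88 points/sprint

43.88 points/sprint


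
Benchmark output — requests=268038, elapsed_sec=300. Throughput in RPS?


Formula: throughput = requests / seconds
throughput = 268038 / 300
throughput = 893.46 requests/second

893.46 requests/second


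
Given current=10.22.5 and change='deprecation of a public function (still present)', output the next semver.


Current: 10.22.5
Change category: 'deprecation of a public function (still present)' → minor bump
SemVer rule: minor bump → increment MINOR, reset PATCH to 0 (MAJOR unchanged)
New: 10.23.0

10.23.0


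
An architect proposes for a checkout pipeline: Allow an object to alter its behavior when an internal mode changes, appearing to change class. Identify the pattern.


This matches the State pattern

State


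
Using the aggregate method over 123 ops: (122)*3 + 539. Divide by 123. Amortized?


Formula: Amortized cost = Total cost / Operations
Total cost = (122 * 3) + (1 * 539)
Total cost = 366 + 539 = 905
Amortized = 905 / 123 = 7.3577

7.3577


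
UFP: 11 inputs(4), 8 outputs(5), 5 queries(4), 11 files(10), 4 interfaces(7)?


UFP = EI*4 + EO*5 + EQ*4 + ILF*10 + EIF*7
UFP = 11*4 + 8*5 + 5*4 + 11*10 + 4*7
UFP = 44 + 40 + 20 + 110 + 28
UFP = 242

242


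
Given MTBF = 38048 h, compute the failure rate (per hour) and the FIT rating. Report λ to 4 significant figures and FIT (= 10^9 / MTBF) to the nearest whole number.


Formula: λ = 1 / MTBF; FIT = λ × 1e9 = 1e9 / MTBF
λ = 1 / 38048 ≈ 2.628e-05 failures/hour
FIT = 1e9 / 38048 ≈ 26283 failures per 1e9 hours (nearest whole number)

λ = 2.628e-05 /h, FIT = 26283


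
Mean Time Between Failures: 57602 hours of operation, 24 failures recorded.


Formula: MTBF = Total operating time / Number of failures
MTBF = 57602 / 24
MTBF = 2400.08 hours

2400.08 hours


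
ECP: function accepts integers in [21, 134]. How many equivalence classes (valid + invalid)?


Valid range: [21, 134]
Class 1: x < 21 — invalid
Class 2: 21 ≤ x ≤ 134 — valid
Class 3: x > 134 — invalid
Total equivalence classes: 3

3 equivalence classes


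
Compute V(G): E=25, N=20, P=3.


Formula: V(G) = E - N + 2P
V(G) = 25 - 20 + 2*3
V(G) = 5 + 6
V(G) = 11

11


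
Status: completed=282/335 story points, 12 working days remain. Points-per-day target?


Formula: Required rate = Remaining points / Days left
Remaining = 335 - 282 = 53 points
Required rate = 53 / 12 = 4.42 points/day

4.42 points/day


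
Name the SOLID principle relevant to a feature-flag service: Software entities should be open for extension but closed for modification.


This describes the Open/Closed Principle (OCP)

Open/Closed Principle (OCP)


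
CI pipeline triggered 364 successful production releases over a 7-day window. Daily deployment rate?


Formula: deployments per day = releases / days
= 364 / 7
= 52.0 deploys/day
(equivalently, 364.0 deploys/week)

52.0 deploys/day


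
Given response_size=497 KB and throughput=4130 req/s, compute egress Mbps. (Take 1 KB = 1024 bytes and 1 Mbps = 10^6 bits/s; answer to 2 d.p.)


Formula: Mbps = payload_bytes * RPS * 8 / 1e6
Payload per request = 497 KB = 497 * 1024 = 508928 bytes
Total bytes/sec = 508928 * 4130 = 2101872640
Total bits/sec = 2101872640 * 8 = 16814981120
Mbps = 16814981120 / 1e6 = 16814.98

16814.98 Mbps


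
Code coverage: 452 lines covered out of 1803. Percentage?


Coverage = covered / total * 100
Coverage = 452 / 1803 * 100
Coverage = 25.07%

25.07%


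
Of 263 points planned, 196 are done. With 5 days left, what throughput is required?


Formula: Required rate = Remaining points / Days left
Remaining = 263 - 196 = 67 points
Required rate = 67 / 5 = 13.4 points/day

13.4 points/day


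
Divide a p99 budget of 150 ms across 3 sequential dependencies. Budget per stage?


Formula: per_stage = total_budget / stages
per_stage = 150 / 3
per_stage = 50.0 ms

50.0 ms


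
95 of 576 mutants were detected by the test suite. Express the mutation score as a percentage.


Mutation score = killed / total * 100
Mutation score = 95 / 576 * 100
Mutation score = 16.49%

16.49%


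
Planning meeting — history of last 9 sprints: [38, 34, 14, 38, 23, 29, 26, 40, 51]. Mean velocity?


Formula: Avg velocity = Total points / Number of sprints
Points: [38, 34, 14, 38, 23, 29, 26, 40, 51]
Sum = 38 + 34 + 14 + 38 + 23 + 29 + 26 + 40 + 51 = 293
Avg velocity = 293 / 9 = 32.56 points/sprint

32.56 points/sprint


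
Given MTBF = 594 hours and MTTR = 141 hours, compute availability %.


Availability = MTBF / (MTBF + MTTR)
Availability = 594 / (594 + 141)
Availability = 594 / 735
Availability = 80.8163%

80.8163%


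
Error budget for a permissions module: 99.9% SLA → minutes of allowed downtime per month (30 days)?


Formula: allowed downtime = period * (100 - SLA) / 100
Period (month (30 days)) = 43200 minutes
Unavailability fraction = (100 - 99.9) / 100
Allowed downtime = 43200 * (100 - 99.9) / 100
Allowed downtime = 43.2 minutes

43.2 minutes


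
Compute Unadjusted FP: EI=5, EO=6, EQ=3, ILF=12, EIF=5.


UFP = EI*4 + EO*5 + EQ*4 + ILF*10 + EIF*7
UFP = 5*4 + 6*5 + 3*4 + 12*10 + 5*7
UFP = 20 + 30 + 12 + 120 + 35
UFP = 217

217


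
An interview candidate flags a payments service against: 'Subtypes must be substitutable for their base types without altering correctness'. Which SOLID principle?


This describes the Liskov Substitution Principle (LSP)

Liskov Substitution Principle (LSP)


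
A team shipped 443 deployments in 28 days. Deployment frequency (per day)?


Formula: deployments per day = releases / days
= 443 / 28
= 15.821 deploys/day
(equivalently, 110.75 deploys/week)

15.821 deploys/day


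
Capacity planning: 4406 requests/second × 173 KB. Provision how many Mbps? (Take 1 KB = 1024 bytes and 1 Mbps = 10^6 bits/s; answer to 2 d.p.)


Formula: Mbps = payload_bytes * RPS * 8 / 1e6
Payload per request = 173 KB = 173 * 1024 = 177152 bytes
Total bytes/sec = 177152 * 4406 = 780531712
Total bits/sec = 780531712 * 8 = 6244253696
Mbps = 6244253696 / 1e6 = 6244.25

6244.25 Mbps


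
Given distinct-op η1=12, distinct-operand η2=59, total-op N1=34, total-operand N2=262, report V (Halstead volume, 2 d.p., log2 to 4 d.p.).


Formula: V = N * log2(η), where N = N1 + N2 and η = η1 + η2
η = 12 + 59 = 71
N = 34 + 262 = 296
log2(71) ≈ 6.1497
V = 296 * 6.1497 = 1820.31

1820.31


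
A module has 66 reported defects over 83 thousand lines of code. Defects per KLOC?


Defect density = defects / KLOC
Defect density = 66 / 83
Defect density = 0.795 defects/KLOC

0.795 defects/KLOC


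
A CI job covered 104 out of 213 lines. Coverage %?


Coverage = covered / total * 100
Coverage = 104 / 213 * 100
Coverage = 48.83%

48.83%


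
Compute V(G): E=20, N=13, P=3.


Formula: V(G) = E - N + 2P
V(G) = 20 - 13 + 2*3
V(G) = 7 + 6
V(G) = 13

13


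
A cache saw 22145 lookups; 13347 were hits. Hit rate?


Formula: hit rate = hits / (hits + misses) * 100
hit rate = 13347 / (13347 + 8798) * 100
hit rate = 13347 / 22145 * 100
hit rate = 60.27%

60.27%


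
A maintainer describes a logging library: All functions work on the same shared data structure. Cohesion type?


Reasoning: Functions share data
Type: Communicational cohesion

Communicational cohesion


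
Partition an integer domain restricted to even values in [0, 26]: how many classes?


Constraint: even integers in [0, 26]
Class 1: x < 0 — out-of-range invalid
Class 2: x in [0,26] but odd — wrong type invalid
Class 3: x in [0,26] and even — valid
Class 4: x > 26 — out-of-range invalid
Total equivalence classes: 4

4 equivalence classes


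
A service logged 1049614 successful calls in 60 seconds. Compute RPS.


Formula: throughput = requests / seconds
throughput = 1049614 / 60
throughput = 17493.57 requests/second

17493.57 requests/second


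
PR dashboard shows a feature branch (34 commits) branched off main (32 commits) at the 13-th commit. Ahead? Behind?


Common ancestor: commit #13
feature commits after divergence: 34 - 13 = 21
main commits after divergence: 32 - 13 = 19
feature is 21 commits ahead of main
main is 19 commits ahead of feature

feature ahead: 21, main ahead: 19


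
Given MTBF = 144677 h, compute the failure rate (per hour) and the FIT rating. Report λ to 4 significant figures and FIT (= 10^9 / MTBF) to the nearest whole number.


Formula: λ = 1 / MTBF; FIT = λ × 1e9 = 1e9 / MTBF
λ = 1 / 144677 ≈ 6.912e-06 failures/hour
FIT = 1e9 / 144677 ≈ 6912 failures per 1e9 hours (nearest whole number)

λ = 6.912e-06 /h, FIT = 6912


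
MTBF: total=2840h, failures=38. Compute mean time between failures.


Formula: MTBF = Total operating time / Number of failures
MTBF = 2840 / 38
MTBF = 74.74 hours

74.74 hours


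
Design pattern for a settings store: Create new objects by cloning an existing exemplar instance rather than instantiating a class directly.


This matches the Prototype pattern

Prototype


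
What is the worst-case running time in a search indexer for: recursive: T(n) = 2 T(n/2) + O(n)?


Reasoning: master theorem case 2 (merge-sort recurrence)
Complexity: O(n log n)

O(n log n)


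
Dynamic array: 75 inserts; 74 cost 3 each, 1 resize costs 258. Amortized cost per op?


Formula: Amortized cost = Total cost / Operations
Total cost = (74 * 3) + (1 * 258)
Total cost = 222 + 258 = 480
Amortized = 480 / 75 = 6.4

6.4


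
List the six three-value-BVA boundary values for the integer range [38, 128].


Range: [38, 128]
Boundaries: just below min, min, min+1, max-1, max, just above max
Values: [37, 38, 39, 127, 128, 129]

[37, 38, 39, 127, 128, 129]


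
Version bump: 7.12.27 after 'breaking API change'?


Current: 7.12.27
Change category: 'breaking API change' → major bump
SemVer rule: major bump → increment MAJOR, reset MINOR and PATCH to 0
New: 8.0.0

8.0.0


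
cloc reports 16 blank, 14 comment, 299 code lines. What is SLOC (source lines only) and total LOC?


Total LOC = blank + comment + code
Total LOC = 16 + 14 + 299 = 329
SLOC (source only) = code = 299

Total LOC: 329, SLOC: 299
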